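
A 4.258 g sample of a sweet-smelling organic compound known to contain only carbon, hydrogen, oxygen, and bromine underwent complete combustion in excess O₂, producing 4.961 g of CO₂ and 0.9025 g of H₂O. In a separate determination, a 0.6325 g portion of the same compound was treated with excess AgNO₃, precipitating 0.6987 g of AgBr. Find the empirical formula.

mol C = 4.961 g CO₂ ÷ 44.009 g/mol = 0.11273 mol
mol H = 2 × 0.9025 g H₂O ÷ 18.015 g/mol = 0.10019 mol
From the AgBr data: mol Br per gram of compound = (0.6987 ÷ 187.772) ÷ 0.6325 = 0.0058830 mol/g, so in the 4.258 g combustion sample mol Br = 0.025050 mol
mass O = 4.258 − (1.3540 + 0.10100 + 2.0016) = 0.80146 g → mol O = 0.80146 ÷ 15.999 = 0.050094 mol
Divide by the smallest (0.025050 mol): C 4.500, H 4.000, Br 1.000, O 2.000
Multiplying each by 2 gives whole numbers: C 9.00, H 8.00, Br 2.00, O 4.00

C9H8Br2O4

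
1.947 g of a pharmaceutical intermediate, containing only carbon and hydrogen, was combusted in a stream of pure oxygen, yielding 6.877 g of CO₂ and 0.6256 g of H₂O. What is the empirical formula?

C9H4

mol C = 6.877 g CO₂ ÷ 44.009 g/mol = 0.15626 mol
mol H = 2 × 0.6256 g H₂O ÷ 18.015 g/mol = 0.069453 mol
Divide by the smallest (0.069453 mol): C 2.250, H 1.000
Multiplying each by 4 gives whole numbers: C 9.00, H 4.00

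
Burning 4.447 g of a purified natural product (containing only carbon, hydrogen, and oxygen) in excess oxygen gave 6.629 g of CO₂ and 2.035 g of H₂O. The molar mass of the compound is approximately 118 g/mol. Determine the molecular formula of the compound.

mol C = 6.629 g CO₂ ÷ 44.009 g/mol = 0.15063 mol
mol H = 2 × 2.035 g H₂O ÷ 18.015 g/mol = 0.22592 mol
mass O = 4.447 − (1.8092 + 0.22773) = 2.4101 g → mol O = 2.4101 ÷ 15.999 = 0.15064 mol
Divide by the smallest (0.15063 mol): C 1.000, H 1.500, O 1.000
Multiplying each by 2 gives whole numbers: C 2.00, H 3.00, O 2.00
Empirical formula: C2H3O2
Empirical-formula mass = 59.04 g/mol; 118 ÷ 59.04 ≈ 2, so the molecular formula is C4H6O4.

C4H6O4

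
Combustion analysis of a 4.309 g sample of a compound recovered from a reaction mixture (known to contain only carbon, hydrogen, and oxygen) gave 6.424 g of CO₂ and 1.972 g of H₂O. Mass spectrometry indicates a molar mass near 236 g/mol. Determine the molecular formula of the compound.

mol C = 6.424 g CO₂ ÷ 44.009 g/mol = 0.14597 mol
mol H = 2 × 1.972 g H₂O ÷ 18.015 g/mol = 0.21893 mol
mass O = 4.309 − (1.7532 + 0.22068) = 2.3351 g → mol O = 2.3351 ÷ 15.999 = 0.14595 mol
Divide by the smallest (0.14595 mol): C 1.000, H 1.500, O 1.000
Multiplying each by 2 gives whole numbers: C 2.00, H 3.00, O 2.00
Empirical formula: C2H3O2
Empirical-formula mass = 59.04 g/mol; 236 ÷ 59.04 ≈ 4, so the molecular formula is C8H12O8.

C8H12O8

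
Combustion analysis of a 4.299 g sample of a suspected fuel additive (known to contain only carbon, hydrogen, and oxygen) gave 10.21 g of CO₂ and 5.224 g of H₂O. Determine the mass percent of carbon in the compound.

64.82%

mol C = 10.21 g CO₂ ÷ 44.009 g/mol = 0.23200 mol
mol H = 2 × 5.224 g H₂O ÷ 18.015 g/mol = 0.57996 mol
mass O = 4.299 − (2.7865 + 0.58460) = 0.92787 g → mol O = 0.92787 ÷ 15.999 = 0.057996 mol
mass % C = 2.7865 g ÷ 4.299 g × 100%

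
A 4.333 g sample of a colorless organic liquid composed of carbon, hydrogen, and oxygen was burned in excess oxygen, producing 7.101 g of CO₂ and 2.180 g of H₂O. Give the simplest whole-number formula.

C6H9O5

mol C = 7.101 g CO₂ ÷ 44.009 g/mol = 0.16135 mol
mol H = 2 × 2.180 g H₂O ÷ 18.015 g/mol = 0.24202 mol
mass O = 4.333 − (1.9380 + 0.24396) = 2.1510 g → mol O = 2.1510 ÷ 15.999 = 0.13445 mol
Divide by the smallest (0.13445 mol): C 1.200, H 1.800, O 1.000
Multiplying each by 5 gives whole numbers: C 6.00, H 9.00, O 5.00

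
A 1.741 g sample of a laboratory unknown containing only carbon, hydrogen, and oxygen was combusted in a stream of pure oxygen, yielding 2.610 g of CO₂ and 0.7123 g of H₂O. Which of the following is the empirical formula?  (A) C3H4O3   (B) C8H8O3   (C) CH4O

(A) C3H4O3

mol C = 2.610 g CO₂ ÷ 44.009 g/mol = 0.059306 mol
mol H = 2 × 0.7123 g H₂O ÷ 18.015 g/mol = 0.079079 mol
mass O = 1.741 − (0.71232 + 0.079711) = 0.94896 g → mol O = 0.94896 ÷ 15.999 = 0.059314 mol
Divide by the smallest (0.059306 mol): C 1.000, H 1.333, O 1.000
Multiplying each by 3 gives whole numbers: C 3.00, H 4.00, O 3.00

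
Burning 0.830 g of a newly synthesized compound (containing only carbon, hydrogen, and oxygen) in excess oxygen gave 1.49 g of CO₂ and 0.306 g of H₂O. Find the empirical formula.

mol C = 1.49 g CO₂ ÷ 44.009 g/mol = 0.03386 mol
mol H = 2 × 0.306 g H₂O ÷ 18.015 g/mol = 0.03397 mol
mass O = 0.830 − (0.4067 + 0.03424) = 0.3891 g → mol O = 0.3891 ÷ 15.999 = 0.02432 mol
Divide by the smallest (0.02432 mol): C 1.392, H 1.397, O 1.000
Multiplying each by 5 gives whole numbers: C 6.96, H 6.98, O 5.00

C7H7O5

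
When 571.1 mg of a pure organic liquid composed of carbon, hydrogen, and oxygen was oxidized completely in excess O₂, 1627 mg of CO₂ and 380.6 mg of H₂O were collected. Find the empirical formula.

mol C = 1.627 g CO₂ ÷ 44.009 g/mol = 0.036970 mol
mol H = 2 × 0.3806 g H₂O ÷ 18.015 g/mol = 0.042254 mol
mass O = 0.5711 − (0.44404 + 0.042592) = 0.084465 g → mol O = 0.084465 ÷ 15.999 = 0.0052794 mol
Divide by the smallest (0.0052794 mol): C 7.003, H 8.004, O 1.000

C7H8O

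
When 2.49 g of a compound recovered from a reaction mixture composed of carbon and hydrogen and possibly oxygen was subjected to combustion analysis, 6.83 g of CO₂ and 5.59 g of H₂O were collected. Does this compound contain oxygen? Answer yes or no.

no

mol C = 6.83 g CO₂ ÷ 44.009 g/mol = 0.1552 mol
mol H = 2 × 5.59 g H₂O ÷ 18.015 g/mol = 0.6206 mol
C and H together account for 2.490 g — essentially the entire 2.49 g sample — so the compound contains no oxygen.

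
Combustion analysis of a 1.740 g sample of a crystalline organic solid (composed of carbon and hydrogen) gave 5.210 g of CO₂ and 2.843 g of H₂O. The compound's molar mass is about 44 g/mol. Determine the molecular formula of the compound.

mol C = 5.210 g CO₂ ÷ 44.009 g/mol = 0.11838 mol
mol H = 2 × 2.843 g H₂O ÷ 18.015 g/mol = 0.31563 mol
Divide by the smallest (0.11838 mol): C 1.000, H 2.666
Multiplying each by 3 gives whole numbers: C 3.00, H 8.00
Empirical formula: C3H8
Empirical-formula mass = 44.10 g/mol; 44 ÷ 44.10 ≈ 1, so the molecular formula is C3H8.

C3H8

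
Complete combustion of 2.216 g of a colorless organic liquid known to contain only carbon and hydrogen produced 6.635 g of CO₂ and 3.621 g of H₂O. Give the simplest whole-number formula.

mol C = 6.635 g CO₂ ÷ 44.009 g/mol = 0.15076 mol
mol H = 2 × 3.621 g H₂O ÷ 18.015 g/mol = 0.40200 mol
Divide by the smallest (0.15076 mol): C 1.000, H 2.666
Multiplying each by 3 gives whole numbers: C 3.00, H 8.00

C3H8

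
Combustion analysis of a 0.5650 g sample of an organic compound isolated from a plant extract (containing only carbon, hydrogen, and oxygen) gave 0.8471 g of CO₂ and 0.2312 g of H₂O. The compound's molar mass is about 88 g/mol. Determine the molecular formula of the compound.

mol C = 0.8471 g CO₂ ÷ 44.009 g/mol = 0.019248 mol
mol H = 2 × 0.2312 g H₂O ÷ 18.015 g/mol = 0.025667 mol
mass O = 0.5650 − (0.23119 + 0.025873) = 0.30794 g → mol O = 0.30794 ÷ 15.999 = 0.019247 mol
Divide by the smallest (0.019247 mol): C 1.000, H 1.334, O 1.000
Multiplying each by 3 gives whole numbers: C 3.00, H 4.00, O 3.00
Empirical formula: C3H4O3
Empirical-formula mass = 88.06 g/mol; 88 ÷ 88.06 ≈ 1, so the molecular formula is C3H4O3.

C3H4O3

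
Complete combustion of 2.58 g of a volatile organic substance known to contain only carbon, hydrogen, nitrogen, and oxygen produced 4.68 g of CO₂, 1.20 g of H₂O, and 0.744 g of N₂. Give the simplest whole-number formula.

C4H5N2O

mol C = 4.68 g CO₂ ÷ 44.009 g/mol = 0.1063 mol
mol H = 2 × 1.20 g H₂O ÷ 18.015 g/mol = 0.1332 mol
mol N = 2 × 0.744 g N₂ ÷ 28.014 g/mol = 0.05312 mol
mass O = 2.58 − (1.277 + 0.1343 + 0.7440) = 0.4244 g → mol O = 0.4244 ÷ 15.999 = 0.02653 mol
Divide by the smallest (0.02653 mol): C 4.008, H 5.022, N 2.002, O 1.000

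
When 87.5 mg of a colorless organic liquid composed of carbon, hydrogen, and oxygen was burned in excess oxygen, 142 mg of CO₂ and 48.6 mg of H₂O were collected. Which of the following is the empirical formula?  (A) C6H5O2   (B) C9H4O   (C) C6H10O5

(C) C6H10O5

mol C = 0.142 g CO₂ ÷ 44.009 g/mol = 0.003227 mol
mol H = 2 × 0.0486 g H₂O ÷ 18.015 g/mol = 0.005396 mol
mass O = 0.0875 − (0.03875 + 0.005439) = 0.04331 g → mol O = 0.04331 ÷ 15.999 = 0.002707 mol
Divide by the smallest (0.002707 mol): C 1.192, H 1.993, O 1.000
Multiplying each by 5 gives whole numbers: C 5.96, H 9.97, O 5.00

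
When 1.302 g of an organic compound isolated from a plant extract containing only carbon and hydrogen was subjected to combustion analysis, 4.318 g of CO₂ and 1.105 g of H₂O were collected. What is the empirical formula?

mol C = 4.318 g CO₂ ÷ 44.009 g/mol = 0.098116 mol
mol H = 2 × 1.105 g H₂O ÷ 18.015 g/mol = 0.12268 mol
Divide by the smallest (0.098116 mol): C 1.000, H 1.250
Multiplying each by 4 gives whole numbers: C 4.00, H 5.00

C4H5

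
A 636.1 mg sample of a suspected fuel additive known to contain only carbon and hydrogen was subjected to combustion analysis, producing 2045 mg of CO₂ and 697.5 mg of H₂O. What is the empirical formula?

C3H5

mol C = 2.045 g CO₂ ÷ 44.009 g/mol = 0.046468 mol
mol H = 2 × 0.6975 g H₂O ÷ 18.015 g/mol = 0.077435 mol
Divide by the smallest (0.046468 mol): C 1.000, H 1.666
Multiplying each by 3 gives whole numbers: C 3.00, H 5.00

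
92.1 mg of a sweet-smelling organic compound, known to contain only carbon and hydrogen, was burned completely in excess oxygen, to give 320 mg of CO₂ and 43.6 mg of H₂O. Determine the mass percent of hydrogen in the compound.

5.3%

mol C = 0.320 g CO₂ ÷ 44.009 g/mol = 0.007271 mol
mol H = 2 × 0.0436 g H₂O ÷ 18.015 g/mol = 0.004840 mol
mass % H = 0.004879 g ÷ 0.0921 g × 100%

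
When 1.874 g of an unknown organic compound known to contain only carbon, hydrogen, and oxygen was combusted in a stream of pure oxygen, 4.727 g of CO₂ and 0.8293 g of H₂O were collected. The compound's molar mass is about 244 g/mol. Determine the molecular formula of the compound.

C14H12O4

mol C = 4.727 g CO₂ ÷ 44.009 g/mol = 0.10741 mol
mol H = 2 × 0.8293 g H₂O ÷ 18.015 g/mol = 0.092068 mol
mass O = 1.874 − (1.2901 + 0.092804) = 0.49110 g → mol O = 0.49110 ÷ 15.999 = 0.030695 mol
Divide by the smallest (0.030695 mol): C 3.499, H 2.999, O 1.000
Multiplying each by 2 gives whole numbers: C 7.00, H 6.00, O 2.00
Empirical formula: C7H6O2
Empirical-formula mass = 122.12 g/mol; 244 ÷ 122.12 ≈ 2, so the molecular formula is C14H12O4.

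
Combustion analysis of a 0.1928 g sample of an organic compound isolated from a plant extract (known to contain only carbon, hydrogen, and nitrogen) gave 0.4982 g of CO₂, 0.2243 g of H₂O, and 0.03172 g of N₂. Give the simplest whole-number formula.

C5H11N

mol C = 0.4982 g CO₂ ÷ 44.009 g/mol = 0.011320 mol
mol H = 2 × 0.2243 g H₂O ÷ 18.015 g/mol = 0.024901 mol
mol N = 2 × 0.03172 g N₂ ÷ 28.014 g/mol = 0.0022646 mol
Divide by the smallest (0.0022646 mol): C 4.999, H 10.996, N 1.000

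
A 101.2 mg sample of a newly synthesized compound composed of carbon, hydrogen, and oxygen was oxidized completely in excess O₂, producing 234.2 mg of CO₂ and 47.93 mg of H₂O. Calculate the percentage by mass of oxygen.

mol C = 0.2342 g CO₂ ÷ 44.009 g/mol = 0.0053216 mol
mol H = 2 × 0.04793 g H₂O ÷ 18.015 g/mol = 0.0053211 mol
mass O = 0.1012 − (0.063918 + 0.0053637) = 0.031918 g → mol O = 0.031918 ÷ 15.999 = 0.0019950 mol
mass % O = 0.031918 g ÷ 0.1012 g × 100%

31.54%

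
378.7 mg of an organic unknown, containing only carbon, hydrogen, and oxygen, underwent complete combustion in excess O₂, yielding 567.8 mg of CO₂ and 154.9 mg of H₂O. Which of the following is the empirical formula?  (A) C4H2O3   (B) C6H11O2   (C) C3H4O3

(C) C3H4O3

mol C = 0.5678 g CO₂ ÷ 44.009 g/mol = 0.012902 mol
mol H = 2 × 0.1549 g H₂O ÷ 18.015 g/mol = 0.017197 mol
mass O = 0.3787 − (0.15496 + 0.017334) = 0.20640 g → mol O = 0.20640 ÷ 15.999 = 0.012901 mol
Divide by the smallest (0.012901 mol): C 1.000, H 1.333, O 1.000
Multiplying each by 3 gives whole numbers: C 3.00, H 4.00, O 3.00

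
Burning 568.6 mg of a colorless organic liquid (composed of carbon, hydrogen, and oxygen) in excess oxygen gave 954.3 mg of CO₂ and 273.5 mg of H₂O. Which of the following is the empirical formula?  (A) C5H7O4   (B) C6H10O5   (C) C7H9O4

(A) C5H7O4

mol C = 0.9543 g CO₂ ÷ 44.009 g/mol = 0.021684 mol
mol H = 2 × 0.2735 g H₂O ÷ 18.015 g/mol = 0.030364 mol
mass O = 0.5686 − (0.26045 + 0.030606) = 0.27754 g → mol O = 0.27754 ÷ 15.999 = 0.017348 mol
Divide by the smallest (0.017348 mol): C 1.250, H 1.750, O 1.000
Multiplying each by 4 gives whole numbers: C 5.00, H 7.00, O 4.00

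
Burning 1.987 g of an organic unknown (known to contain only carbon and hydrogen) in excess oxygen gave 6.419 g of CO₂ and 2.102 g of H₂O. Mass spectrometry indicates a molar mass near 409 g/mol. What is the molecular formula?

mol C = 6.419 g CO₂ ÷ 44.009 g/mol = 0.14586 mol
mol H = 2 × 2.102 g H₂O ÷ 18.015 g/mol = 0.23336 mol
Divide by the smallest (0.14586 mol): C 1.000, H 1.600
Multiplying each by 5 gives whole numbers: C 5.00, H 8.00
Empirical formula: C5H8
Empirical-formula mass = 68.12 g/mol; 409 ÷ 68.12 ≈ 6, so the molecular formula is C30H48.

C30H48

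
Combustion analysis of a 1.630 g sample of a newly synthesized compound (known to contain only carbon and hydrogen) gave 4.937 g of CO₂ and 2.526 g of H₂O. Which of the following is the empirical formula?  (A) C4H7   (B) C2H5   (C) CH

(B) C2H5

mol C = 4.937 g CO₂ ÷ 44.009 g/mol = 0.11218 mol
mol H = 2 × 2.526 g H₂O ÷ 18.015 g/mol = 0.28043 mol
Divide by the smallest (0.11218 mol): C 1.000, H 2.500
Multiplying each by 2 gives whole numbers: C 2.00, H 5.00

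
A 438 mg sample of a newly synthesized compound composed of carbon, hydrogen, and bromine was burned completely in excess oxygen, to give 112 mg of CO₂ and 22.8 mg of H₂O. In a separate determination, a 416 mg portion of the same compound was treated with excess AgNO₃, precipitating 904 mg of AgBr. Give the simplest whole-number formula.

CHBr2

mol C = 0.112 g CO₂ ÷ 44.009 g/mol = 0.002545 mol
mol H = 2 × 0.0228 g H₂O ÷ 18.015 g/mol = 0.002531 mol
From the AgBr data: mol Br per gram of compound = (0.904 ÷ 187.772) ÷ 0.416 = 0.01157 mol/g, so in the 0.438 g combustion sample mol Br = 0.005069 mol
Divide by the smallest (0.002531 mol): C 1.005, H 1.000, Br 2.003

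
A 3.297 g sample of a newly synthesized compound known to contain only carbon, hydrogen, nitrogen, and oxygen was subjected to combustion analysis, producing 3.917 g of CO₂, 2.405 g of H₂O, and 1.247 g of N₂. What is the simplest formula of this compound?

C2H6N2O

mol C = 3.917 g CO₂ ÷ 44.009 g/mol = 0.089005 mol
mol H = 2 × 2.405 g H₂O ÷ 18.015 g/mol = 0.26700 mol
mol N = 2 × 1.247 g N₂ ÷ 28.014 g/mol = 0.089027 mol
mass O = 3.297 − (1.0690 + 0.26914 + 1.2470) = 0.71183 g → mol O = 0.71183 ÷ 15.999 = 0.044492 mol
Divide by the smallest (0.044492 mol): C 2.000, H 6.001, N 2.001, O 1.000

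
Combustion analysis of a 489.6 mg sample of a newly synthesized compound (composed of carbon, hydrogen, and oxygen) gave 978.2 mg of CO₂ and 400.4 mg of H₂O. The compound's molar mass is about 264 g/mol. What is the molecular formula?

mol C = 0.9782 g CO₂ ÷ 44.009 g/mol = 0.022227 mol
mol H = 2 × 0.4004 g H₂O ÷ 18.015 g/mol = 0.044452 mol
mass O = 0.4896 − (0.26697 + 0.044807) = 0.17782 g → mol O = 0.17782 ÷ 15.999 = 0.011114 mol
Divide by the smallest (0.011114 mol): C 2.000, H 3.999, O 1.000
Empirical formula: C2H4O
Empirical-formula mass = 44.05 g/mol; 264 ÷ 44.05 ≈ 6, so the molecular formula is C12H24O6.

C12H24O6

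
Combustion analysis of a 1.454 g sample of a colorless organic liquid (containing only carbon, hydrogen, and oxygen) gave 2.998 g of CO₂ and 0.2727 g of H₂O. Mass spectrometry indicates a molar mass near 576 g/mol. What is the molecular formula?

C27H12O15

mol C = 2.998 g CO₂ ÷ 44.009 g/mol = 0.068122 mol
mol H = 2 × 0.2727 g H₂O ÷ 18.015 g/mol = 0.030275 mol
mass O = 1.454 − (0.81822 + 0.030517) = 0.60526 g → mol O = 0.60526 ÷ 15.999 = 0.037831 mol
Divide by the smallest (0.030275 mol): C 2.250, H 1.000, O 1.250
Multiplying each by 4 gives whole numbers: C 9.00, H 4.00, O 5.00
Empirical formula: C9H4O5
Empirical-formula mass = 192.13 g/mol; 576 ÷ 192.13 ≈ 3, so the molecular formula is C27H12O15.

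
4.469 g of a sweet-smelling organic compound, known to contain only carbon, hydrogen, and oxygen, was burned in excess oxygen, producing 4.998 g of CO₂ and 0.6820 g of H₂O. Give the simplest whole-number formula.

mol C = 4.998 g CO₂ ÷ 44.009 g/mol = 0.11357 mol
mol H = 2 × 0.6820 g H₂O ÷ 18.015 g/mol = 0.075715 mol
mass O = 4.469 − (1.3641 + 0.076320) = 3.0286 g → mol O = 3.0286 ÷ 15.999 = 0.18930 mol
Divide by the smallest (0.075715 mol): C 1.500, H 1.000, O 2.500
Multiplying each by 2 gives whole numbers: C 3.00, H 2.00, O 5.00

C3H2O5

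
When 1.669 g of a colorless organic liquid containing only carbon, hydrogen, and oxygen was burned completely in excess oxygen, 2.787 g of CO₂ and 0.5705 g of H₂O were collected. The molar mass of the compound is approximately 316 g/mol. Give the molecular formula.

mol C = 2.787 g CO₂ ÷ 44.009 g/mol = 0.063328 mol
mol H = 2 × 0.5705 g H₂O ÷ 18.015 g/mol = 0.063336 mol
mass O = 1.669 − (0.76063 + 0.063843) = 0.84453 g → mol O = 0.84453 ÷ 15.999 = 0.052786 mol
Divide by the smallest (0.052786 mol): C 1.200, H 1.200, O 1.000
Multiplying each by 5 gives whole numbers: C 6.00, H 6.00, O 5.00
Empirical formula: C6H6O5
Empirical-formula mass = 158.11 g/mol; 316 ÷ 158.11 ≈ 2, so the molecular formula is C12H12O10.

C12H12O10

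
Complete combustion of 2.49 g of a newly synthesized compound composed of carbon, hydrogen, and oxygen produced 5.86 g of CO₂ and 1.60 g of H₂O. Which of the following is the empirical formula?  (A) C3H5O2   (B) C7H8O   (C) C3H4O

(C) C3H4O

mol C = 5.86 g CO₂ ÷ 44.009 g/mol = 0.1332 mol
mol H = 2 × 1.60 g H₂O ÷ 18.015 g/mol = 0.1776 mol
mass O = 2.49 − (1.599 + 0.1791) = 0.7116 g → mol O = 0.7116 ÷ 15.999 = 0.04448 mol
Divide by the smallest (0.04448 mol): C 2.994, H 3.994, O 1.000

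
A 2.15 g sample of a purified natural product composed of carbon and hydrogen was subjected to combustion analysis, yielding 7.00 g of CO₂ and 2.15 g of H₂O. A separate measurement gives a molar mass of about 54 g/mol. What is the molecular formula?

C4H6

mol C = 7.00 g CO₂ ÷ 44.009 g/mol = 0.1591 mol
mol H = 2 × 2.15 g H₂O ÷ 18.015 g/mol = 0.2387 mol
Divide by the smallest (0.1591 mol): C 1.000, H 1.501
Multiplying each by 2 gives whole numbers: C 2.00, H 3.00
Empirical formula: C2H3
Empirical-formula mass = 27.05 g/mol; 54 ÷ 27.05 ≈ 2, so the molecular formula is C4H6.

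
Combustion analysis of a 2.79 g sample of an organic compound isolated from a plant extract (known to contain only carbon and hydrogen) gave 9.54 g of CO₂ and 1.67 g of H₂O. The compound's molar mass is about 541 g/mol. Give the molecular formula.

C42H36

mol C = 9.54 g CO₂ ÷ 44.009 g/mol = 0.2168 mol
mol H = 2 × 1.67 g H₂O ÷ 18.015 g/mol = 0.1854 mol
Divide by the smallest (0.1854 mol): C 1.169, H 1.000
Multiplying each by 6 gives whole numbers: C 7.02, H 6.00
Empirical formula: C7H6
Empirical-formula mass = 90.12 g/mol; 541 ÷ 90.12 ≈ 6, so the molecular formula is C42H36.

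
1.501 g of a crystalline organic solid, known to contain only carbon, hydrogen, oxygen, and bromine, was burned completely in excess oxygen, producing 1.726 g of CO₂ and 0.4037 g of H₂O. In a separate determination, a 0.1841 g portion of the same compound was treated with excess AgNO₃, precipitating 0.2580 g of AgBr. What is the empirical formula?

mol C = 1.726 g CO₂ ÷ 44.009 g/mol = 0.039219 mol
mol H = 2 × 0.4037 g H₂O ÷ 18.015 g/mol = 0.044818 mol
From the AgBr data: mol Br per gram of compound = (0.2580 ÷ 187.772) ÷ 0.1841 = 0.0074634 mol/g, so in the 1.501 g combustion sample mol Br = 0.011203 mol
mass O = 1.501 − (0.47106 + 0.045177 + 0.89513) = 0.089635 g → mol O = 0.089635 ÷ 15.999 = 0.0056025 mol
Divide by the smallest (0.0056025 mol): C 7.000, H 8.000, Br 2.000, O 1.000

C7H8Br2O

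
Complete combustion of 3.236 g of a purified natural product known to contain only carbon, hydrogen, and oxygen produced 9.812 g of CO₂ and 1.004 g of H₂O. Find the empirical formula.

mol C = 9.812 g CO₂ ÷ 44.009 g/mol = 0.22295 mol
mol H = 2 × 1.004 g H₂O ÷ 18.015 g/mol = 0.11146 mol
mass O = 3.236 − (2.6779 + 0.11235) = 0.44574 g → mol O = 0.44574 ÷ 15.999 = 0.027861 mol
Divide by the smallest (0.027861 mol): C 8.003, H 4.001, O 1.000

C8H4O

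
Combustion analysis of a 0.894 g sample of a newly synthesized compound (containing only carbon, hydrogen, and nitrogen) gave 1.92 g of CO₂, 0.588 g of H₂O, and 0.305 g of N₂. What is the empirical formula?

C2H3N

mol C = 1.92 g CO₂ ÷ 44.009 g/mol = 0.04363 mol
mol H = 2 × 0.588 g H₂O ÷ 18.015 g/mol = 0.06528 mol
mol N = 2 × 0.305 g N₂ ÷ 28.014 g/mol = 0.02177 mol
Divide by the smallest (0.02177 mol): C 2.004, H 2.998, N 1.000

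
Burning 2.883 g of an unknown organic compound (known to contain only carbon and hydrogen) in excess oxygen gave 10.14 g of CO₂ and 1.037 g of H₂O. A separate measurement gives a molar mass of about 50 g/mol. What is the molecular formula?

mol C = 10.14 g CO₂ ÷ 44.009 g/mol = 0.23041 mol
mol H = 2 × 1.037 g H₂O ÷ 18.015 g/mol = 0.11513 mol
Divide by the smallest (0.11513 mol): C 2.001, H 1.000
Empirical formula: C2H
Empirical-formula mass = 25.03 g/mol; 50 ÷ 25.03 ≈ 2, so the molecular formula is C4H2.

C4H2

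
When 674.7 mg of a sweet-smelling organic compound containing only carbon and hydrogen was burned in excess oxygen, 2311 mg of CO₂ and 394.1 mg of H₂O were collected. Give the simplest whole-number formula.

C6H5

mol C = 2.311 g CO₂ ÷ 44.009 g/mol = 0.052512 mol
mol H = 2 × 0.3941 g H₂O ÷ 18.015 g/mol = 0.043752 mol
Divide by the smallest (0.043752 mol): C 1.200, H 1.000
Multiplying each by 5 gives whole numbers: C 6.00, H 5.00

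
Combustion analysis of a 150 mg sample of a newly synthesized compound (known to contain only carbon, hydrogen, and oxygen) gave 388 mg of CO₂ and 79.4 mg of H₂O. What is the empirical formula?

mol C = 0.388 g CO₂ ÷ 44.009 g/mol = 0.008816 mol
mol H = 2 × 0.0794 g H₂O ÷ 18.015 g/mol = 0.008815 mol
mass O = 0.150 − (0.1059 + 0.008885) = 0.03522 g → mol O = 0.03522 ÷ 15.999 = 0.002201 mol
Divide by the smallest (0.002201 mol): C 4.005, H 4.004, O 1.000

C4H4O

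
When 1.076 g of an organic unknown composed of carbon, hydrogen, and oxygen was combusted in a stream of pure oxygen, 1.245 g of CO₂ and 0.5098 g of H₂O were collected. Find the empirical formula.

mol C = 1.245 g CO₂ ÷ 44.009 g/mol = 0.028290 mol
mol H = 2 × 0.5098 g H₂O ÷ 18.015 g/mol = 0.056597 mol
mass O = 1.076 − (0.33979 + 0.057050) = 0.67916 g → mol O = 0.67916 ÷ 15.999 = 0.042450 mol
Divide by the smallest (0.028290 mol): C 1.000, H 2.001, O 1.501
Multiplying each by 2 gives whole numbers: C 2.00, H 4.00, O 3.00

C2H4O3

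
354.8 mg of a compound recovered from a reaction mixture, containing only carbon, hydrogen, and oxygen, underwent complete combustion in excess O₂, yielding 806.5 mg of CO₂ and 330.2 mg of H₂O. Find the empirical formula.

mol C = 0.8065 g CO₂ ÷ 44.009 g/mol = 0.018326 mol
mol H = 2 × 0.3302 g H₂O ÷ 18.015 g/mol = 0.036658 mol
mass O = 0.3548 − (0.22011 + 0.036952) = 0.097737 g → mol O = 0.097737 ÷ 15.999 = 0.0061090 mol
Divide by the smallest (0.0061090 mol): C 3.000, H 6.001, O 1.000

C3H6O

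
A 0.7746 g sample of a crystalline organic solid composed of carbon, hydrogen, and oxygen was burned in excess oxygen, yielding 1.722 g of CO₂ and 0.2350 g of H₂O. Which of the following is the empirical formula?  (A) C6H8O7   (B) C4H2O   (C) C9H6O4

(C) C9H6O4

mol C = 1.722 g CO₂ ÷ 44.009 g/mol = 0.039128 mol
mol H = 2 × 0.2350 g H₂O ÷ 18.015 g/mol = 0.026089 mol
mass O = 0.7746 − (0.46997 + 0.026298) = 0.27833 g → mol O = 0.27833 ÷ 15.999 = 0.017397 mol
Divide by the smallest (0.017397 mol): C 2.249, H 1.500, O 1.000
Multiplying each by 4 gives whole numbers: C 9.00, H 6.00, O 4.00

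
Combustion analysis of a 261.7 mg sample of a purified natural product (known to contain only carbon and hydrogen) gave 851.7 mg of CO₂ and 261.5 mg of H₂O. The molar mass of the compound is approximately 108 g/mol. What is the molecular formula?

C8H12

mol C = 0.8517 g CO₂ ÷ 44.009 g/mol = 0.019353 mol
mol H = 2 × 0.2615 g H₂O ÷ 18.015 g/mol = 0.029031 mol
Divide by the smallest (0.019353 mol): C 1.000, H 1.500
Multiplying each by 2 gives whole numbers: C 2.00, H 3.00
Empirical formula: C2H3
Empirical-formula mass = 27.05 g/mol; 108 ÷ 27.05 ≈ 4, so the molecular formula is C8H12.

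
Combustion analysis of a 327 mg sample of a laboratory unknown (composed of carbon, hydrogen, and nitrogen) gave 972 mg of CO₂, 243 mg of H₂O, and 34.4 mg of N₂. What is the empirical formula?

mol C = 0.972 g CO₂ ÷ 44.009 g/mol = 0.02209 mol
mol H = 2 × 0.243 g H₂O ÷ 18.015 g/mol = 0.02698 mol
mol N = 2 × 0.0344 g N₂ ÷ 28.014 g/mol = 0.002456 mol
Divide by the smallest (0.002456 mol): C 8.993, H 10.985, N 1.000

C9H11N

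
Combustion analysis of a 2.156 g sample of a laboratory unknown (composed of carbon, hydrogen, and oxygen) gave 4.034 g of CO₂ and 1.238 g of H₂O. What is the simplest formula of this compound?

mol C = 4.034 g CO₂ ÷ 44.009 g/mol = 0.091663 mol
mol H = 2 × 1.238 g H₂O ÷ 18.015 g/mol = 0.13744 mol
mass O = 2.156 − (1.1010 + 0.13854) = 0.91649 g → mol O = 0.91649 ÷ 15.999 = 0.057284 mol
Divide by the smallest (0.057284 mol): C 1.600, H 2.399, O 1.000
Multiplying each by 5 gives whole numbers: C 8.00, H 12.00, O 5.00

C8H12O5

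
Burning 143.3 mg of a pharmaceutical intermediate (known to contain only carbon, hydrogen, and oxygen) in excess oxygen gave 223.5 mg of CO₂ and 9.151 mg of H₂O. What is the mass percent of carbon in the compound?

mol C = 0.2235 g CO₂ ÷ 44.009 g/mol = 0.0050785 mol
mol H = 2 × 0.009151 g H₂O ÷ 18.015 g/mol = 0.0010159 mol
mass O = 0.1433 − (0.060998 + 0.0010241) = 0.081278 g → mol O = 0.081278 ÷ 15.999 = 0.0050802 mol
mass % C = 0.060998 g ÷ 0.1433 g × 100%

42.57%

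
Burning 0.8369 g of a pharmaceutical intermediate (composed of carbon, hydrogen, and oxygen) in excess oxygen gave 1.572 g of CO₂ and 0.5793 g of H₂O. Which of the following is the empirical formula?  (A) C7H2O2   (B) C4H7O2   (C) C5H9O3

mol C = 1.572 g CO₂ ÷ 44.009 g/mol = 0.035720 mol
mol H = 2 × 0.5793 g H₂O ÷ 18.015 g/mol = 0.064313 mol
mass O = 0.8369 − (0.42903 + 0.064828) = 0.34304 g → mol O = 0.34304 ÷ 15.999 = 0.021441 mol
Divide by the smallest (0.021441 mol): C 1.666, H 2.999, O 1.000
Multiplying each by 3 gives whole numbers: C 5.00, H 9.00, O 3.00

(C) C5H9O3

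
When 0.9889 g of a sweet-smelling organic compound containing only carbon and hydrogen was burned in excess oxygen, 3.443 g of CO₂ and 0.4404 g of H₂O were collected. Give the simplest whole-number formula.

mol C = 3.443 g CO₂ ÷ 44.009 g/mol = 0.078234 mol
mol H = 2 × 0.4404 g H₂O ÷ 18.015 g/mol = 0.048893 mol
Divide by the smallest (0.048893 mol): C 1.600, H 1.000
Multiplying each by 5 gives whole numbers: C 8.00, H 5.00

C8H5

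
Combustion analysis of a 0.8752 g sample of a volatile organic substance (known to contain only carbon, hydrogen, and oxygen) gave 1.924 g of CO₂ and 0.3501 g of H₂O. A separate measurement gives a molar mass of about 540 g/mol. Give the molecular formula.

mol C = 1.924 g CO₂ ÷ 44.009 g/mol = 0.043718 mol
mol H = 2 × 0.3501 g H₂O ÷ 18.015 g/mol = 0.038868 mol
mass O = 0.8752 − (0.52510 + 0.039179) = 0.31092 g → mol O = 0.31092 ÷ 15.999 = 0.019434 mol
Divide by the smallest (0.019434 mol): C 2.250, H 2.000, O 1.000
Multiplying each by 4 gives whole numbers: C 9.00, H 8.00, O 4.00
Empirical formula: C9H8O4
Empirical-formula mass = 180.16 g/mol; 540 ÷ 180.16 ≈ 3, so the molecular formula is C27H24O12.

C27H24O12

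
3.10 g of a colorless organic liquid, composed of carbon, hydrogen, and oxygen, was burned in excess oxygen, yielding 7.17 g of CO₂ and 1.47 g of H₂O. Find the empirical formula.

mol C = 7.17 g CO₂ ÷ 44.009 g/mol = 0.1629 mol
mol H = 2 × 1.47 g H₂O ÷ 18.015 g/mol = 0.1632 mol
mass O = 3.10 − (1.957 + 0.1645) = 0.9787 g → mol O = 0.9787 ÷ 15.999 = 0.06117 mol
Divide by the smallest (0.06117 mol): C 2.663, H 2.668, O 1.000
Multiplying each by 3 gives whole numbers: C 7.99, H 8.00, O 3.00

C8H8O3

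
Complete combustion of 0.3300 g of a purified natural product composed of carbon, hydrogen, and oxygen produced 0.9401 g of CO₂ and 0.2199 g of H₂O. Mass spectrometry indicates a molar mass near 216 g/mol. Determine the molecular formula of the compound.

C14H16O2

mol C = 0.9401 g CO₂ ÷ 44.009 g/mol = 0.021362 mol
mol H = 2 × 0.2199 g H₂O ÷ 18.015 g/mol = 0.024413 mol
mass O = 0.3300 − (0.25657 + 0.024608) = 0.048818 g → mol O = 0.048818 ÷ 15.999 = 0.0030513 mol
Divide by the smallest (0.0030513 mol): C 7.001, H 8.001, O 1.000
Empirical formula: C7H8O
Empirical-formula mass = 108.14 g/mol; 216 ÷ 108.14 ≈ 2, so the molecular formula is C14H16O2.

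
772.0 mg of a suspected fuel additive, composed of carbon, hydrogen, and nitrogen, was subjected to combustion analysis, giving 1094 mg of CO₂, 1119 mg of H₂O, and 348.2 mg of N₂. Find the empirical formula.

CH5N

mol C = 1.094 g CO₂ ÷ 44.009 g/mol = 0.024859 mol
mol H = 2 × 1.119 g H₂O ÷ 18.015 g/mol = 0.12423 mol
mol N = 2 × 0.3482 g N₂ ÷ 28.014 g/mol = 0.024859 mol
Divide by the smallest (0.024859 mol): C 1.000, H 4.997, N 1.000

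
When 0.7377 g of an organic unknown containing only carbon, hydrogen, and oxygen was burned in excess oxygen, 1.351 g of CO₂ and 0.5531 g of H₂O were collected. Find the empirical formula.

C8H16O5

mol C = 1.351 g CO₂ ÷ 44.009 g/mol = 0.030698 mol
mol H = 2 × 0.5531 g H₂O ÷ 18.015 g/mol = 0.061404 mol
mass O = 0.7377 − (0.36872 + 0.061896) = 0.30709 g → mol O = 0.30709 ÷ 15.999 = 0.019194 mol
Divide by the smallest (0.019194 mol): C 1.599, H 3.199, O 1.000
Multiplying each by 5 gives whole numbers: C 8.00, H 16.00, O 5.00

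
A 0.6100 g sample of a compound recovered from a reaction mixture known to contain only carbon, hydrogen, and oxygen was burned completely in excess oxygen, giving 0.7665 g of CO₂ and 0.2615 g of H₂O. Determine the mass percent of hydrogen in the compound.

4.80%

mol C = 0.7665 g CO₂ ÷ 44.009 g/mol = 0.017417 mol
mol H = 2 × 0.2615 g H₂O ÷ 18.015 g/mol = 0.029031 mol
mass O = 0.6100 − (0.20919 + 0.029264) = 0.37154 g → mol O = 0.37154 ÷ 15.999 = 0.023223 mol
mass % H = 0.029264 g ÷ 0.6100 g × 100%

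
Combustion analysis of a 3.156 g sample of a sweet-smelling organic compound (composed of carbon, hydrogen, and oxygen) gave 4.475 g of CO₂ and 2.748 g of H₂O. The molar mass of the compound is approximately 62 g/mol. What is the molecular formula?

mol C = 4.475 g CO₂ ÷ 44.009 g/mol = 0.10168 mol
mol H = 2 × 2.748 g H₂O ÷ 18.015 g/mol = 0.30508 mol
mass O = 3.156 − (1.2213 + 0.30752) = 1.6272 g → mol O = 1.6272 ÷ 15.999 = 0.10170 mol
Divide by the smallest (0.10168 mol): C 1.000, H 3.000, O 1.000
Empirical formula: CH3O
Empirical-formula mass = 31.03 g/mol; 62 ÷ 31.03 ≈ 2, so the molecular formula is C2H6O2.

C2H6O2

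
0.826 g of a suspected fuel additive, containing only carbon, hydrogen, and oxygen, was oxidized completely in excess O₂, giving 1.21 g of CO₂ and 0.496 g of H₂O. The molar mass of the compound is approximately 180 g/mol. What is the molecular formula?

C6H12O6

mol C = 1.21 g CO₂ ÷ 44.009 g/mol = 0.02749 mol
mol H = 2 × 0.496 g H₂O ÷ 18.015 g/mol = 0.05507 mol
mass O = 0.826 − (0.3302 + 0.05551) = 0.4403 g → mol O = 0.4403 ÷ 15.999 = 0.02752 mol
Divide by the smallest (0.02749 mol): C 1.000, H 2.003, O 1.001
Empirical formula: CH2O
Empirical-formula mass = 30.03 g/mol; 180 ÷ 30.03 ≈ 6, so the molecular formula is C6H12O6.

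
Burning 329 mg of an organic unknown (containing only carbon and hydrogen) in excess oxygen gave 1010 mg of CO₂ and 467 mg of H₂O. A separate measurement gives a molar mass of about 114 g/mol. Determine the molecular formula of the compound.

C8H18

mol C = 1.01 g CO₂ ÷ 44.009 g/mol = 0.02295 mol
mol H = 2 × 0.467 g H₂O ÷ 18.015 g/mol = 0.05185 mol
Divide by the smallest (0.02295 mol): C 1.000, H 2.259
Multiplying each by 4 gives whole numbers: C 4.00, H 9.04
Empirical formula: C4H9
Empirical-formula mass = 57.12 g/mol; 114 ÷ 57.12 ≈ 2, so the molecular formula is C8H18.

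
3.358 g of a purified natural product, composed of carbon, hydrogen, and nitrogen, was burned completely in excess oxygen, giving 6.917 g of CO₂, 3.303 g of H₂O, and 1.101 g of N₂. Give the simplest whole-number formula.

mol C = 6.917 g CO₂ ÷ 44.009 g/mol = 0.15717 mol
mol H = 2 × 3.303 g H₂O ÷ 18.015 g/mol = 0.36669 mol
mol N = 2 × 1.101 g N₂ ÷ 28.014 g/mol = 0.078604 mol
Divide by the smallest (0.078604 mol): C 2.000, H 4.665, N 1.000
Multiplying each by 3 gives whole numbers: C 6.00, H 14.00, N 3.00

C6H14N3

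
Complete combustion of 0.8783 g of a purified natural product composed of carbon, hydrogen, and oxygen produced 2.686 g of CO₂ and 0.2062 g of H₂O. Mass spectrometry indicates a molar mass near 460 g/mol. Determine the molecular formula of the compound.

C32H12O4

mol C = 2.686 g CO₂ ÷ 44.009 g/mol = 0.061033 mol
mol H = 2 × 0.2062 g H₂O ÷ 18.015 g/mol = 0.022892 mol
mass O = 0.8783 − (0.73307 + 0.023075) = 0.12216 g → mol O = 0.12216 ÷ 15.999 = 0.0076353 mol
Divide by the smallest (0.0076353 mol): C 7.993, H 2.998, O 1.000
Empirical formula: C8H3O
Empirical-formula mass = 115.11 g/mol; 460 ÷ 115.11 ≈ 4, so the molecular formula is C32H12O4.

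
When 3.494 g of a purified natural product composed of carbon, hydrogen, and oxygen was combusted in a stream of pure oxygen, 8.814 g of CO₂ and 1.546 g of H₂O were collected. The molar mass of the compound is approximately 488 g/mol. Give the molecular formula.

mol C = 8.814 g CO₂ ÷ 44.009 g/mol = 0.20028 mol
mol H = 2 × 1.546 g H₂O ÷ 18.015 g/mol = 0.17163 mol
mass O = 3.494 − (2.4055 + 0.17301) = 0.91546 g → mol O = 0.91546 ÷ 15.999 = 0.057220 mol
Divide by the smallest (0.057220 mol): C 3.500, H 3.000, O 1.000
Multiplying each by 2 gives whole numbers: C 7.00, H 6.00, O 2.00
Empirical formula: C7H6O2
Empirical-formula mass = 122.12 g/mol; 488 ÷ 122.12 ≈ 4, so the molecular formula is C28H24O8.

C28H24O8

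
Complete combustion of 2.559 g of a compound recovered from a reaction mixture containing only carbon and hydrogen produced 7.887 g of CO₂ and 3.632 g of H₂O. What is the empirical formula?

C4H9

mol C = 7.887 g CO₂ ÷ 44.009 g/mol = 0.17921 mol
mol H = 2 × 3.632 g H₂O ÷ 18.015 g/mol = 0.40322 mol
Divide by the smallest (0.17921 mol): C 1.000, H 2.250
Multiplying each by 4 gives whole numbers: C 4.00, H 9.00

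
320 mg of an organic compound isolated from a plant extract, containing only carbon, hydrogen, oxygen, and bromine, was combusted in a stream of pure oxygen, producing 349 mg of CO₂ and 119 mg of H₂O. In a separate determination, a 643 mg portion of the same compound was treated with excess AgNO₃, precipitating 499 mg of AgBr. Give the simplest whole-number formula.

C6H10BrO5

mol C = 0.349 g CO₂ ÷ 44.009 g/mol = 0.007930 mol
mol H = 2 × 0.119 g H₂O ÷ 18.015 g/mol = 0.01321 mol
From the AgBr data: mol Br per gram of compound = (0.499 ÷ 187.772) ÷ 0.643 = 0.004133 mol/g, so in the 0.320 g combustion sample mol Br = 0.001323 mol
mass O = 0.320 − (0.09525 + 0.01332 + 0.1057) = 0.1058 g → mol O = 0.1058 ÷ 15.999 = 0.006610 mol
Divide by the smallest (0.001323 mol): C 5.996, H 9.989, Br 1.000, O 4.998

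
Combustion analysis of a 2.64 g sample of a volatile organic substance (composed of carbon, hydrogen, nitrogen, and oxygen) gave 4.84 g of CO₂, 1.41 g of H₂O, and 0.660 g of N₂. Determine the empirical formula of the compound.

C7H10N3O2

mol C = 4.84 g CO₂ ÷ 44.009 g/mol = 0.1100 mol
mol H = 2 × 1.41 g H₂O ÷ 18.015 g/mol = 0.1565 mol
mol N = 2 × 0.660 g N₂ ÷ 28.014 g/mol = 0.04712 mol
mass O = 2.64 − (1.321 + 0.1578 + 0.6600) = 0.5013 g → mol O = 0.5013 ÷ 15.999 = 0.03133 mol
Divide by the smallest (0.03133 mol): C 3.510, H 4.996, N 1.504, O 1.000
Multiplying each by 2 gives whole numbers: C 7.02, H 9.99, N 3.01, O 2.00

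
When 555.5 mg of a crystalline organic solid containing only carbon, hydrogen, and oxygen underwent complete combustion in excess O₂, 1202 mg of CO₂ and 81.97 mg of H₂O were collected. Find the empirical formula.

mol C = 1.202 g CO₂ ÷ 44.009 g/mol = 0.027313 mol
mol H = 2 × 0.08197 g H₂O ÷ 18.015 g/mol = 0.0091002 mol
mass O = 0.5555 − (0.32805 + 0.0091730) = 0.21828 g → mol O = 0.21828 ÷ 15.999 = 0.013643 mol
Divide by the smallest (0.0091002 mol): C 3.001, H 1.000, O 1.499
Multiplying each by 2 gives whole numbers: C 6.00, H 2.00, O 3.00

C6H2O3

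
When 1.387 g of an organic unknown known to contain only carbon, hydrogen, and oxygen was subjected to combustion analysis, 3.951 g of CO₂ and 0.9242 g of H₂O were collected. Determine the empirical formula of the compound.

mol C = 3.951 g CO₂ ÷ 44.009 g/mol = 0.089777 mol
mol H = 2 × 0.9242 g H₂O ÷ 18.015 g/mol = 0.10260 mol
mass O = 1.387 − (1.0783 + 0.10342) = 0.20526 g → mol O = 0.20526 ÷ 15.999 = 0.012830 mol
Divide by the smallest (0.012830 mol): C 6.998, H 7.997, O 1.000

C7H8O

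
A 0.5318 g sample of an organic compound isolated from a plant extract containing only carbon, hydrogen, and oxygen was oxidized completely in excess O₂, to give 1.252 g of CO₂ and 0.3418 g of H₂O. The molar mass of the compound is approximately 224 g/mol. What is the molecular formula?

C12H16O4

mol C = 1.252 g CO₂ ÷ 44.009 g/mol = 0.028449 mol
mol H = 2 × 0.3418 g H₂O ÷ 18.015 g/mol = 0.037946 mol
mass O = 0.5318 − (0.34170 + 0.038250) = 0.15185 g → mol O = 0.15185 ÷ 15.999 = 0.0094914 mol
Divide by the smallest (0.0094914 mol): C 2.997, H 3.998, O 1.000
Empirical formula: C3H4O
Empirical-formula mass = 56.06 g/mol; 224 ÷ 56.06 ≈ 4, so the molecular formula is C12H16O4.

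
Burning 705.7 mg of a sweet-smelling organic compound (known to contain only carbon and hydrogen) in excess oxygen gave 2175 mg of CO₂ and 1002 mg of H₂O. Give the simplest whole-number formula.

mol C = 2.175 g CO₂ ÷ 44.009 g/mol = 0.049422 mol
mol H = 2 × 1.002 g H₂O ÷ 18.015 g/mol = 0.11124 mol
Divide by the smallest (0.049422 mol): C 1.000, H 2.251
Multiplying each by 4 gives whole numbers: C 4.00, H 9.00

C4H9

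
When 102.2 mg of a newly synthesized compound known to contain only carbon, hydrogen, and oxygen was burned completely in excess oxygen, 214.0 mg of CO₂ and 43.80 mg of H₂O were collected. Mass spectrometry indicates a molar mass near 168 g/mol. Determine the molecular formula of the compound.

mol C = 0.2140 g CO₂ ÷ 44.009 g/mol = 0.0048626 mol
mol H = 2 × 0.04380 g H₂O ÷ 18.015 g/mol = 0.0048626 mol
mass O = 0.1022 − (0.058405 + 0.0049015) = 0.038893 g → mol O = 0.038893 ÷ 15.999 = 0.0024310 mol
Divide by the smallest (0.0024310 mol): C 2.000, H 2.000, O 1.000
Empirical formula: C2H2O
Empirical-formula mass = 42.04 g/mol; 168 ÷ 42.04 ≈ 4, so the molecular formula is C8H8O4.

C8H8O4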